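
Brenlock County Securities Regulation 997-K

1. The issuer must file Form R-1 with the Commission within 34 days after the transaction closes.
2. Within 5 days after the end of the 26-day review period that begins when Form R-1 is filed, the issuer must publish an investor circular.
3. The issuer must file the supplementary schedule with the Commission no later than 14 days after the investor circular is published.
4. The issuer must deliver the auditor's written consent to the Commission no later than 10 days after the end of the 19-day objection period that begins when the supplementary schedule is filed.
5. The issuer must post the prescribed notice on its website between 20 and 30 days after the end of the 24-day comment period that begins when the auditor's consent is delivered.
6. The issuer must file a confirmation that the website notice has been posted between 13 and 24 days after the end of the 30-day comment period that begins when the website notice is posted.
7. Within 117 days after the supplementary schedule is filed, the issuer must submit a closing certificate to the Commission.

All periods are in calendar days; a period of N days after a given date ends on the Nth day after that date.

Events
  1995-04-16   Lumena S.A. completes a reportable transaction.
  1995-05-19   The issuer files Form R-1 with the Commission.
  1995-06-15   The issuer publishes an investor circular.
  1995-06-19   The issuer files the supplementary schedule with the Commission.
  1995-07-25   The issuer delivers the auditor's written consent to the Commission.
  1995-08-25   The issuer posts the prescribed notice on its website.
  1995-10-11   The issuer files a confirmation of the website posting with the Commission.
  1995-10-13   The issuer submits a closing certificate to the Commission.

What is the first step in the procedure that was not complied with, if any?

Step 1 — counting 34 days from 1995-04-16 (when the transaction closes) gives a deadline of 1995-05-20; done 1995-05-19 — timely.
Step 2 — counting 5 days from 1995-06-14 (end of the 26-day review period, which began when Form R-1 is filed on 1995-05-19) gives a deadline of 1995-06-19; completed 1995-06-15, before the deadline.
Step 3 — counting 14 days from 1995-06-15 (when the investor circular is published) gives a deadline of 1995-06-29; completed 1995-06-19, before the deadline.
Step 4 — counting 10 days from 1995-07-08 (end of the 19-day objection period, which began when the supplementary schedule is filed on 1995-06-19) gives a deadline of 1995-07-18; done 1995-07-25 — 7 days late.
That is the first point of non-compliance.

Step 4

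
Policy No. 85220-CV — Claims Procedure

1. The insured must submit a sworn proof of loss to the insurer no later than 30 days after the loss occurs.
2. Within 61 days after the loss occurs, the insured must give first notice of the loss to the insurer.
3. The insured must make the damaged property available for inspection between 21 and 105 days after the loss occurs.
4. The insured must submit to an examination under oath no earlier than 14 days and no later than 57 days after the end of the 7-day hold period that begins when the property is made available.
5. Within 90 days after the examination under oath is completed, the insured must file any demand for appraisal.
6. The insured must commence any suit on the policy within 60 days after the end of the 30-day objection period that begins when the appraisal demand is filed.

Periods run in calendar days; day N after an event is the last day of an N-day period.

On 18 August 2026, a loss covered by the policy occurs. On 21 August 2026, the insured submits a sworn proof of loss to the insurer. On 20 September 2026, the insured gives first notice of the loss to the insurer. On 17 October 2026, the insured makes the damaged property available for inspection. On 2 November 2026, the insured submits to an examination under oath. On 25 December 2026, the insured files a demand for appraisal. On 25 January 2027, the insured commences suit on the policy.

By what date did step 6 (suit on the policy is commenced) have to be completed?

The appraisal demand is filed on 25 December 2026; the 30-day objection period therefore ends 24 January 2027, and step 6 runs from that date. 60 days after 24 January 2027 is 25 March 2027.

25 March 2027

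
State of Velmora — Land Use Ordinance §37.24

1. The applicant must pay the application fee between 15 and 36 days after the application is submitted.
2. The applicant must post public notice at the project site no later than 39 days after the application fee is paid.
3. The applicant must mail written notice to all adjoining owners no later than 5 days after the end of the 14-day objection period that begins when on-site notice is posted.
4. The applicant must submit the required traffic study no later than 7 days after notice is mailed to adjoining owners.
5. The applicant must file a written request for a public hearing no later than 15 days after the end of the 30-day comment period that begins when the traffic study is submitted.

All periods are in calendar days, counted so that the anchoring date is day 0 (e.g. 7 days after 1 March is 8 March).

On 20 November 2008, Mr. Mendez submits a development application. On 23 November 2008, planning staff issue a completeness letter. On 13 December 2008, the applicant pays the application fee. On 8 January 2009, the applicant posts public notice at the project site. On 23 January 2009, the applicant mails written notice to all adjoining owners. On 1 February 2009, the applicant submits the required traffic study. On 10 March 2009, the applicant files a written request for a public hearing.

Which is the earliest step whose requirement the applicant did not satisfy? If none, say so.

Step 4

Step 1: the window is 15–36 days after 20 November 2008 (when the application is submitted), so 5 December 2008 through 26 December 2008; done 13 December 2008, which is between those dates.
Step 2: 39 days after 13 December 2008 (when the application fee is paid) is 21 January 2009; 8 January 2009 is within that limit.
Step 3: 5 days after 22 January 2009 (end of the 14-day objection period, which began when on-site notice is posted on 8 January 2009) is 27 January 2009; completed 23 January 2009, before the deadline.
Step 4: 7 days after 23 January 2009 (when notice is mailed to adjoining owners) is 30 January 2009; 1 February 2009 misses that deadline by 2 days.
That is the first point of non-compliance.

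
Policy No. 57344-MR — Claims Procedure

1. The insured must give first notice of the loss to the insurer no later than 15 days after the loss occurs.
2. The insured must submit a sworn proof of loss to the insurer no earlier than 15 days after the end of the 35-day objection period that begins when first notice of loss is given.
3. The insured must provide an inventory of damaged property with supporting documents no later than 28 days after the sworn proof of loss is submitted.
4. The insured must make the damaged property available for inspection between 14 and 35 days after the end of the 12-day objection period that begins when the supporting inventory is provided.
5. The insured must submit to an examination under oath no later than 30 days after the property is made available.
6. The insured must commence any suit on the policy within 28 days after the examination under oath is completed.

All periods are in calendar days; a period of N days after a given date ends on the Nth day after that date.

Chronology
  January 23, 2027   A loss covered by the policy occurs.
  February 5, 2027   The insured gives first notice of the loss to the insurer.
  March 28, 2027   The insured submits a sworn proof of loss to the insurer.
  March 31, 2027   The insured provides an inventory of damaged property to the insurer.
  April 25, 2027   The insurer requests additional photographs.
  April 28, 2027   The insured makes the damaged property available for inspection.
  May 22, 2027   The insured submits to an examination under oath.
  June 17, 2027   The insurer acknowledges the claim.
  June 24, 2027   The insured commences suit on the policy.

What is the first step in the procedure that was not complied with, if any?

Step 6

Step 1 — counting 15 days from January 23, 2027 (when the loss occurs) gives a deadline of February 7, 2027; done February 5, 2027 — timely.
Step 2 — must wait 15 days from March 12, 2027 (end of the 35-day objection period, which began when first notice of loss is given on February 5, 2027), so not before March 27, 2027; done March 28, 2027, after the minimum wait.
Step 3 — counting 28 days from March 28, 2027 (when the sworn proof of loss is submitted) gives a deadline of April 25, 2027; March 31, 2027 is within that limit.
Step 4 — 14 and 35 days from April 12, 2027 (end of the 12-day objection period, which began when the supporting inventory is provided on March 31, 2027) are April 26, 2027 and May 17, 2027 respectively; done April 28, 2027 — within the window.
Step 5 — counting 30 days from April 28, 2027 (when the property is made available) gives a deadline of May 28, 2027; done May 22, 2027 — timely.
Step 6 — counting 28 days from May 22, 2027 (when the examination under oath is completed) gives a deadline of June 19, 2027; not done until June 24, 2027, 5 days after the deadline.
That is the first point of non-compliance.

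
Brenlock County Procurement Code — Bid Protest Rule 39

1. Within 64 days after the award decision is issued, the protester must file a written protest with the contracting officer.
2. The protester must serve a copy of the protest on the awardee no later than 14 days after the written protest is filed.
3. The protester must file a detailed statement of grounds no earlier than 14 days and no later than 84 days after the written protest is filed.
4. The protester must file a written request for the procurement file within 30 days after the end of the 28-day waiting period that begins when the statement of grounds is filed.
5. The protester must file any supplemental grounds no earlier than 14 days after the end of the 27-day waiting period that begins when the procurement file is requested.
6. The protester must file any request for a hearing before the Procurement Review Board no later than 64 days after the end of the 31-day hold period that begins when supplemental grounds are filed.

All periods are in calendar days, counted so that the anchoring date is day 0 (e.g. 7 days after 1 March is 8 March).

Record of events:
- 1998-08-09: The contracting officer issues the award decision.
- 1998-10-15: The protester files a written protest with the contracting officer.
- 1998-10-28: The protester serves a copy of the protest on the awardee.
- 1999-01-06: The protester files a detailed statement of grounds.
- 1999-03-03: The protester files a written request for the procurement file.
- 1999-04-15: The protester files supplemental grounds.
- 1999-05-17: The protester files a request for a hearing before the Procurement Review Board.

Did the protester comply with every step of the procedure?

No

Step 1: 64 days after 1998-08-09 (when the award decision is issued) is 1998-10-12; 1998-10-15 misses that deadline by 3 days.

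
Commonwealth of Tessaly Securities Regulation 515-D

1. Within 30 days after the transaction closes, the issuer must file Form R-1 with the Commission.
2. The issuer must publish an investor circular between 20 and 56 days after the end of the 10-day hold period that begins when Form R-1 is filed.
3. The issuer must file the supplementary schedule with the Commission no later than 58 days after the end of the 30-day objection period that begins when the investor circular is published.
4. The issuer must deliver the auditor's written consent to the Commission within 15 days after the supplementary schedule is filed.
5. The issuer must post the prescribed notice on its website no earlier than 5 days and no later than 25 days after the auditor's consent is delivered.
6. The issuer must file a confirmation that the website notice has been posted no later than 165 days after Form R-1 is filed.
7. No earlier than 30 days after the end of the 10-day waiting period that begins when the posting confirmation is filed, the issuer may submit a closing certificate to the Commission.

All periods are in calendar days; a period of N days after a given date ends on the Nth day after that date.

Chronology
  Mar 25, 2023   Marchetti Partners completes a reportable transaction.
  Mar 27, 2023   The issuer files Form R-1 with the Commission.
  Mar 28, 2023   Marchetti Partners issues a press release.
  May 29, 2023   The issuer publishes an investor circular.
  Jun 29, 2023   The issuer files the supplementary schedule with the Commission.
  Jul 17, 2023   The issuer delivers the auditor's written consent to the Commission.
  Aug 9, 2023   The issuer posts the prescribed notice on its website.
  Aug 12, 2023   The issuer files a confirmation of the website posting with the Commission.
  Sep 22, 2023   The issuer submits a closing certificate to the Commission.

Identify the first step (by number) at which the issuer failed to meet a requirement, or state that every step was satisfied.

(1) due by Mar 25, 2023 + 30 days = Apr 24, 2023; completed Mar 27, 2023, before the deadline.
(2) the permitted window runs from Apr 6, 2023 + 20 = Apr 26, 2023 to Apr 6, 2023 + 56 = Jun 1, 2023; May 29, 2023 falls inside that range.
(3) due by Jun 28, 2023 + 58 days = Aug 25, 2023; completed Jun 29, 2023, before the deadline.
(4) due by Jun 29, 2023 + 15 days = Jul 14, 2023; Jul 17, 2023 misses that deadline by 3 days.
The analysis stops there.

Step 4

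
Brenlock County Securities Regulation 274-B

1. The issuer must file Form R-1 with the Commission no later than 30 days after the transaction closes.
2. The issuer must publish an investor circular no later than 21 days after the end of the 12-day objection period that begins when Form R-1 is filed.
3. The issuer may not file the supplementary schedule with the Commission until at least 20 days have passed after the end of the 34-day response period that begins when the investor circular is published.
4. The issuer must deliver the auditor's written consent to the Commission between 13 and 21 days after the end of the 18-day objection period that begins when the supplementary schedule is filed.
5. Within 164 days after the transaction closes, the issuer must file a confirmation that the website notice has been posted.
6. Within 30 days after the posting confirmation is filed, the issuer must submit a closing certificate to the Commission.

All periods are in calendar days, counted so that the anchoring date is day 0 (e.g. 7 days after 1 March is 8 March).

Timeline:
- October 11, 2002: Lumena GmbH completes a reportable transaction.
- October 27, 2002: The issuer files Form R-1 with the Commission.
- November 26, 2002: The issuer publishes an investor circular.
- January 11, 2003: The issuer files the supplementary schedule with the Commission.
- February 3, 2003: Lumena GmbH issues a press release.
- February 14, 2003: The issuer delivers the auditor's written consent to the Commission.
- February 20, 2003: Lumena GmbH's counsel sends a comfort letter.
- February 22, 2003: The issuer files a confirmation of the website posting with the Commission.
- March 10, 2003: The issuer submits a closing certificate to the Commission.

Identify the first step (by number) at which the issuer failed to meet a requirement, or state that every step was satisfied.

Step 3

Step 1: 30 days after October 11, 2002 (when the transaction closes) is November 10, 2002; completed October 27, 2002, before the deadline.
Step 2: 21 days after November 8, 2002 (end of the 12-day objection period, which began when Form R-1 is filed on October 27, 2002) is November 29, 2002; completed November 26, 2002, before the deadline.
Step 3: the earliest permitted date is 20 days after December 30, 2002 (end of the 34-day response period, which began when the investor circular is published on November 26, 2002), i.e. January 19, 2003; done January 11, 2003 — 8 days too early.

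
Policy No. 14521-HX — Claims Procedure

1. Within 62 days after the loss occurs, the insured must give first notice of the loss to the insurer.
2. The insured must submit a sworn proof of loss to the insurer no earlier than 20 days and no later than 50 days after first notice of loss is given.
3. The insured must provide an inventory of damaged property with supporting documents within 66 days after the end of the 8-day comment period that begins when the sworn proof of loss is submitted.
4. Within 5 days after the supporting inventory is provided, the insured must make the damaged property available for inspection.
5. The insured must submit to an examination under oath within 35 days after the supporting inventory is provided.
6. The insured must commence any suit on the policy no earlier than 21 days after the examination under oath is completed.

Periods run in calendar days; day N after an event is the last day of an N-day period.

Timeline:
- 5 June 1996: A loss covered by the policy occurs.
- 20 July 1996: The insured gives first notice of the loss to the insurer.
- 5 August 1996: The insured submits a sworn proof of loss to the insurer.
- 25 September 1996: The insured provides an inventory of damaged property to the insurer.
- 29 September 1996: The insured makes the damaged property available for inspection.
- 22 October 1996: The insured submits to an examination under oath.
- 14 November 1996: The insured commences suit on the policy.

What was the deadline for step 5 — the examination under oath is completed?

30 October 1996

Step 5 runs from 25 September 1996, when the supporting inventory is provided. 35 days after 25 September 1996 is 30 October 1996.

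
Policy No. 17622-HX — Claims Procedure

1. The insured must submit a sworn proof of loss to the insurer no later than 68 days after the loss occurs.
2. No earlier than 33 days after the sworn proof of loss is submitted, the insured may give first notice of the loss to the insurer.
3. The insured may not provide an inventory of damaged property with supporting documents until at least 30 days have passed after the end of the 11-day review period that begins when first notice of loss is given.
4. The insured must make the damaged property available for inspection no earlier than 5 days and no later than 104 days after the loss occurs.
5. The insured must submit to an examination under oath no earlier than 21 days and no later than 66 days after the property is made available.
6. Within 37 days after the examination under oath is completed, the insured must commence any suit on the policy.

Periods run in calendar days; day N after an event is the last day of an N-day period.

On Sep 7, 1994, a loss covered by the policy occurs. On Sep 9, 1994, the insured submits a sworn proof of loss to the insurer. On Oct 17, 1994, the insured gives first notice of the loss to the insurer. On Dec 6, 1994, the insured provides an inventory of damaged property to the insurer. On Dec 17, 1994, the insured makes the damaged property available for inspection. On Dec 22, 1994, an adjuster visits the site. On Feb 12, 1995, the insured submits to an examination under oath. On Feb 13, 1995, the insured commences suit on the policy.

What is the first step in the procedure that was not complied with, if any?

(1) due by Sep 7, 1994 + 68 days = Nov 14, 1994; Sep 9, 1994 is within that limit.
(2) permitted from Sep 9, 1994 + 33 days = Oct 12, 1994 onward; done Oct 17, 1994 — permitted.
(3) permitted from Oct 28, 1994 + 30 days = Nov 27, 1994 onward; done Dec 6, 1994, after the minimum wait.
(4) the permitted window runs from Sep 7, 1994 + 5 = Sep 12, 1994 to Sep 7, 1994 + 104 = Dec 20, 1994; done Dec 17, 1994 — within the window.
(5) the permitted window runs from Dec 17, 1994 + 21 = Jan 7, 1995 to Dec 17, 1994 + 66 = Feb 21, 1995; done Feb 12, 1995 — within the window.
(6) due by Feb 12, 1995 + 37 days = Mar 21, 1995; completed Feb 13, 1995, before the deadline.

None — every step was satisfied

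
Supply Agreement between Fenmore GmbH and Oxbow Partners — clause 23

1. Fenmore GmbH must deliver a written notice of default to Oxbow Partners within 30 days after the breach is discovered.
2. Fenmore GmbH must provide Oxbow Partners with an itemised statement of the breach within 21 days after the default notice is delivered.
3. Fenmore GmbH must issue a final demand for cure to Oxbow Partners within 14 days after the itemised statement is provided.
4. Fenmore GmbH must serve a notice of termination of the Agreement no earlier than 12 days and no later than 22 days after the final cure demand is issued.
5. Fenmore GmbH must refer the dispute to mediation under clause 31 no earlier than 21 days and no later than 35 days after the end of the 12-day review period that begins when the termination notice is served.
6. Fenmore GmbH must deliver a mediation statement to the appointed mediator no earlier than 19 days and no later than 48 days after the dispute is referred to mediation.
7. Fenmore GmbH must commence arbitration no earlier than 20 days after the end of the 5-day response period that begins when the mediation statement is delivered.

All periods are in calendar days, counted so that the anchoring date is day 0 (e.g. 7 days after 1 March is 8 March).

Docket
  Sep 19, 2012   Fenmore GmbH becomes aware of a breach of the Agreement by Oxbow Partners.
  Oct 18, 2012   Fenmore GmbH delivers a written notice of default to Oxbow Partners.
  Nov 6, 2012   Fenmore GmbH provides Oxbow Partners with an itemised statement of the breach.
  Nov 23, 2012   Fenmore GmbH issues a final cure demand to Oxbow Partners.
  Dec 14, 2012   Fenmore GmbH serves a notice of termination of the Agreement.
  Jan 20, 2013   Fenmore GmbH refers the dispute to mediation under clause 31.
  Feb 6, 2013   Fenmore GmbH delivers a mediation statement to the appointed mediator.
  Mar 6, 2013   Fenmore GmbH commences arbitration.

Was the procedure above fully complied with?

Step 1 — counting 30 days from Sep 19, 2012 (when the breach is discovered) gives a deadline of Oct 19, 2012; Oct 18, 2012 is within that limit.
Step 2 — counting 21 days from Oct 18, 2012 (when the default notice is delivered) gives a deadline of Nov 8, 2012; Nov 6, 2012 is within that limit.
Step 3 — counting 14 days from Nov 6, 2012 (when the itemised statement is provided) gives a deadline of Nov 20, 2012; Nov 23, 2012 misses that deadline by 3 days.

No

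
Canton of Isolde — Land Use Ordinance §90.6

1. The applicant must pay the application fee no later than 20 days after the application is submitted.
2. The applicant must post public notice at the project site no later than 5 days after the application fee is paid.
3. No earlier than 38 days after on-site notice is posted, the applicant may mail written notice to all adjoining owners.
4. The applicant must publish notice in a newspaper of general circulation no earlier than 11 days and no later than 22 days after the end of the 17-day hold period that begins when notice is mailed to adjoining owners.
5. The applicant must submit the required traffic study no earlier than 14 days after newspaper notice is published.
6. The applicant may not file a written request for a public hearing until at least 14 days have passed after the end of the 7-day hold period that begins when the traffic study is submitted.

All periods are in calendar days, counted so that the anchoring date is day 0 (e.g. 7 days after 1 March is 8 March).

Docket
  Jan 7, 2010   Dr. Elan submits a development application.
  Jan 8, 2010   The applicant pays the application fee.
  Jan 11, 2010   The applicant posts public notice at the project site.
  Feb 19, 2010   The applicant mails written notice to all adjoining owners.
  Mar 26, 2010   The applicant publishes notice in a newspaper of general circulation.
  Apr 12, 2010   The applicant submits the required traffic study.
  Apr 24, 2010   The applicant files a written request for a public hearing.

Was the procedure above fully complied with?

No

Step 1: 20 days after Jan 7, 2010 (when the application is submitted) is Jan 27, 2010; Jan 8, 2010 is within that limit.
Step 2: 5 days after Jan 8, 2010 (when the application fee is paid) is Jan 13, 2010; done Jan 11, 2010 — timely.
Step 3: the earliest permitted date is 38 days after Jan 11, 2010 (when on-site notice is posted), i.e. Feb 18, 2010; done Feb 19, 2010 — permitted.
Step 4: the window is 11–22 days after Mar 8, 2010 (end of the 17-day hold period, which began when notice is mailed to adjoining owners on Feb 19, 2010), so Mar 19, 2010 through Mar 30, 2010; Mar 26, 2010 falls inside that range.
Step 5: the earliest permitted date is 14 days after Mar 26, 2010 (when newspaper notice is published), i.e. Apr 9, 2010; Apr 12, 2010 is on or after that date.
Step 6: the earliest permitted date is 14 days after Apr 19, 2010 (end of the 7-day hold period, which began when the traffic study is submitted on Apr 12, 2010), i.e. May 3, 2010; done Apr 24, 2010 — 9 days too early.
The analysis stops there.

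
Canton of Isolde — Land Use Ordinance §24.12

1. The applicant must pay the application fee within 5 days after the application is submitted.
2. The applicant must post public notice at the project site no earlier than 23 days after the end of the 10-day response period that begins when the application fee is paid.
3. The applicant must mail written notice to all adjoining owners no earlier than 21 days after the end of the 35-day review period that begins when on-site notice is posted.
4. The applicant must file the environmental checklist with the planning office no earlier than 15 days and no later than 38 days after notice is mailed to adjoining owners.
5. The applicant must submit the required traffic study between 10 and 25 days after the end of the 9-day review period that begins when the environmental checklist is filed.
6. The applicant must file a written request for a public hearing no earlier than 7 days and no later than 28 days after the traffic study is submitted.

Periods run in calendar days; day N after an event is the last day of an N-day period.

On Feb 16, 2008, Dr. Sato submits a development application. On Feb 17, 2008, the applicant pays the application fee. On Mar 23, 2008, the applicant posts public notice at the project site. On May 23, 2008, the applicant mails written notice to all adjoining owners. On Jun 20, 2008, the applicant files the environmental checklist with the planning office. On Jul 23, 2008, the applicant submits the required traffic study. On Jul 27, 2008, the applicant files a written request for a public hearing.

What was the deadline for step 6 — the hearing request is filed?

Aug 20, 2008

Step 6 runs from Jul 23, 2008, when the traffic study is submitted. The window is 7–28 days after Jul 23, 2008; it closes on Aug 20, 2008.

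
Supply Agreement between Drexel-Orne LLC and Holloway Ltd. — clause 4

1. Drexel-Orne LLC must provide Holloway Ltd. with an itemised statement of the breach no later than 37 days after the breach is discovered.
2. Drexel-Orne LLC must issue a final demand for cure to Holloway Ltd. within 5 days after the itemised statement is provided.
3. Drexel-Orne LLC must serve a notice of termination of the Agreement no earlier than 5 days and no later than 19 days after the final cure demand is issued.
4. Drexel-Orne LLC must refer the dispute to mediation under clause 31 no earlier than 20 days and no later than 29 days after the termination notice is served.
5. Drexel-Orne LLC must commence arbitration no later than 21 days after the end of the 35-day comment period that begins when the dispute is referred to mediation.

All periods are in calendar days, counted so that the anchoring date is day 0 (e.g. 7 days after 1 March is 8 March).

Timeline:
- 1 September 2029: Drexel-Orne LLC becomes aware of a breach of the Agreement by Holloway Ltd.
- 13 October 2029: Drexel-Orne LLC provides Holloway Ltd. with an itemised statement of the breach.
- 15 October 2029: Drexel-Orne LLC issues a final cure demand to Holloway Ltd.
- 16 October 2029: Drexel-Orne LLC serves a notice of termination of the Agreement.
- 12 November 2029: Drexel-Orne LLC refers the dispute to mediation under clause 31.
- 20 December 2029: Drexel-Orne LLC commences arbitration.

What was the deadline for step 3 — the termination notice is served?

3 November 2029

Step 3 runs from 15 October 2029, when the final cure demand is issued. The window is 5–19 days after 15 October 2029; it closes on 3 November 2029.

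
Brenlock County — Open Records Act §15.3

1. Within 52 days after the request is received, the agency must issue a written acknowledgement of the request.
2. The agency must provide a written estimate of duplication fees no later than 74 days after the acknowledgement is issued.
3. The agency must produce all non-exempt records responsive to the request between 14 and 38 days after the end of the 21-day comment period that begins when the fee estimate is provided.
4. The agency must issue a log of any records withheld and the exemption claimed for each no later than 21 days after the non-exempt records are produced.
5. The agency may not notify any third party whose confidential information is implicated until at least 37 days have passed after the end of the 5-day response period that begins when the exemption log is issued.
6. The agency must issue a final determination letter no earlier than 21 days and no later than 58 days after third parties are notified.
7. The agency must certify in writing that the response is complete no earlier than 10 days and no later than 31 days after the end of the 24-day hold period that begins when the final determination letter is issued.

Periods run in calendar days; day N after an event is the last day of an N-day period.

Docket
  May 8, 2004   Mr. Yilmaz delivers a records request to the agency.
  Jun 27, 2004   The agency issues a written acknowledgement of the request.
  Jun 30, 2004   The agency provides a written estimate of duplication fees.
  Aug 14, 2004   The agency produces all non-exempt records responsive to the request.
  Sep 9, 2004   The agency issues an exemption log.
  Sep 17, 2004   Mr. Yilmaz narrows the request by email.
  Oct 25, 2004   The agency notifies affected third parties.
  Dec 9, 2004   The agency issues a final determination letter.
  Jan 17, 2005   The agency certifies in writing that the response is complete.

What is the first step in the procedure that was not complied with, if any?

Step 4

Step 1 — counting 52 days from May 8, 2004 (when the request is received) gives a deadline of Jun 29, 2004; completed Jun 27, 2004, before the deadline.
Step 2 — counting 74 days from Jun 27, 2004 (when the acknowledgement is issued) gives a deadline of Sep 9, 2004; Jun 30, 2004 is within that limit.
Step 3 — 14 and 38 days from Jul 21, 2004 (end of the 21-day comment period, which began when the fee estimate is provided on Jun 30, 2004) are Aug 4, 2004 and Aug 28, 2004 respectively; Aug 14, 2004 falls inside that range.
Step 4 — counting 21 days from Aug 14, 2004 (when the non-exempt records are produced) gives a deadline of Sep 4, 2004; Sep 9, 2004 misses that deadline by 5 days.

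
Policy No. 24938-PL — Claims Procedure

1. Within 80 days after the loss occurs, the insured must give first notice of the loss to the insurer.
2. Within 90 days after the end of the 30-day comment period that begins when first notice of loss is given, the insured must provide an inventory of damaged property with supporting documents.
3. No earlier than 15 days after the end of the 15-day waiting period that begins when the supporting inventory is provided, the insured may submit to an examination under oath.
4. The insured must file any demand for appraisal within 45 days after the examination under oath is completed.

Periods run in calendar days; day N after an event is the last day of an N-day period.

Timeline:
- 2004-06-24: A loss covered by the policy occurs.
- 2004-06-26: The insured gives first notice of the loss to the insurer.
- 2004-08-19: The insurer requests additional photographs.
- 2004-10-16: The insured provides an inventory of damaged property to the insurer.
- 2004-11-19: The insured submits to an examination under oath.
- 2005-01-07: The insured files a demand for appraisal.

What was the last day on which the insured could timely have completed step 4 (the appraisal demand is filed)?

Step 4 runs from 2004-11-19, when the examination under oath is completed. 45 days after 2004-11-19 is 2005-01-03.

2005-01-03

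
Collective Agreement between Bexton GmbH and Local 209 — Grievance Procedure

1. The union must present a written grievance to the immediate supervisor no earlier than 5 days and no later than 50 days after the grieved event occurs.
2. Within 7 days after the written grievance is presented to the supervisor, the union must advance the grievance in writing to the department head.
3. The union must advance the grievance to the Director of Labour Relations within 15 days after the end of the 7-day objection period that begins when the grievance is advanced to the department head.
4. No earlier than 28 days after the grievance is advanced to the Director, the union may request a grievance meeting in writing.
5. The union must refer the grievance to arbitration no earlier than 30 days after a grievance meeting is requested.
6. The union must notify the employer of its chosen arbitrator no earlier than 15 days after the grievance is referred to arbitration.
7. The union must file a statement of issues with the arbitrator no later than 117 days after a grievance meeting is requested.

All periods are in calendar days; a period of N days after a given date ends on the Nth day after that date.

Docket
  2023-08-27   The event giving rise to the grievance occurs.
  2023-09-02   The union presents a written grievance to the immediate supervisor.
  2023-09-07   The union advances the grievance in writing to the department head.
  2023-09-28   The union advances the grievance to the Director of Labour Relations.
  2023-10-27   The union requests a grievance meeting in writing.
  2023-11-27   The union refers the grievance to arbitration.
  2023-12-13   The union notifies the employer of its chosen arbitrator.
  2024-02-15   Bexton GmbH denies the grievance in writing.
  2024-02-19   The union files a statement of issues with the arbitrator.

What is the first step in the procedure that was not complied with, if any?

None — every step was satisfied

Step 1: the window is 5–50 days after 2023-08-27 (when the grieved event occurs), so 2023-09-01 through 2023-10-16; done 2023-09-02, which is between those dates.
Step 2: 7 days after 2023-09-02 (when the written grievance is presented to the supervisor) is 2023-09-09; done 2023-09-07 — timely.
Step 3: 15 days after 2023-09-14 (end of the 7-day objection period, which began when the grievance is advanced to the department head on 2023-09-07) is 2023-09-29; done 2023-09-28 — timely.
Step 4: the earliest permitted date is 28 days after 2023-09-28 (when the grievance is advanced to the Director), i.e. 2023-10-26; done 2023-10-27 — permitted.
Step 5: the earliest permitted date is 30 days after 2023-10-27 (when a grievance meeting is requested), i.e. 2023-11-26; done 2023-11-27 — permitted.
Step 6: the earliest permitted date is 15 days after 2023-11-27 (when the grievance is referred to arbitration), i.e. 2023-12-12; 2023-12-13 is on or after that date.
Step 7: 117 days after 2023-10-27 (when a grievance meeting is requested) is 2024-02-21; 2024-02-19 is within that limit.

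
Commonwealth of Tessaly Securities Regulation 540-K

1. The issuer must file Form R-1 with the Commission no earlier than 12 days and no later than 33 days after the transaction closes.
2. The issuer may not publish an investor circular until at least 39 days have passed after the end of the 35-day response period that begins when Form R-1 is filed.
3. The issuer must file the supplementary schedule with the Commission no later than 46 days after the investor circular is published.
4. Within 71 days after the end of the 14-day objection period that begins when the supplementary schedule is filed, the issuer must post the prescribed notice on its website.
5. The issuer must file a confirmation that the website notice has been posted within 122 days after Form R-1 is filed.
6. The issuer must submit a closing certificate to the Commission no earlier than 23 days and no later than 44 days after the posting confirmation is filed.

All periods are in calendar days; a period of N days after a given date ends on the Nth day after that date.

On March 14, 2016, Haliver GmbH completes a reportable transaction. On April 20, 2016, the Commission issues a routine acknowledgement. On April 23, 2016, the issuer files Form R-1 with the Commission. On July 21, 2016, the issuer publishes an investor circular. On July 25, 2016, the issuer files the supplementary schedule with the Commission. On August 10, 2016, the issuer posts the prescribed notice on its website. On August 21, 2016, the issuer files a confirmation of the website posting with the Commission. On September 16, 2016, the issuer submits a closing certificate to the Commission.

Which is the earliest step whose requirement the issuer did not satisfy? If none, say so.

(1) the permitted window runs from March 14, 2016 + 12 = March 26, 2016 to March 14, 2016 + 33 = April 16, 2016; April 23, 2016 is 7 days past the end of the window.

Step 1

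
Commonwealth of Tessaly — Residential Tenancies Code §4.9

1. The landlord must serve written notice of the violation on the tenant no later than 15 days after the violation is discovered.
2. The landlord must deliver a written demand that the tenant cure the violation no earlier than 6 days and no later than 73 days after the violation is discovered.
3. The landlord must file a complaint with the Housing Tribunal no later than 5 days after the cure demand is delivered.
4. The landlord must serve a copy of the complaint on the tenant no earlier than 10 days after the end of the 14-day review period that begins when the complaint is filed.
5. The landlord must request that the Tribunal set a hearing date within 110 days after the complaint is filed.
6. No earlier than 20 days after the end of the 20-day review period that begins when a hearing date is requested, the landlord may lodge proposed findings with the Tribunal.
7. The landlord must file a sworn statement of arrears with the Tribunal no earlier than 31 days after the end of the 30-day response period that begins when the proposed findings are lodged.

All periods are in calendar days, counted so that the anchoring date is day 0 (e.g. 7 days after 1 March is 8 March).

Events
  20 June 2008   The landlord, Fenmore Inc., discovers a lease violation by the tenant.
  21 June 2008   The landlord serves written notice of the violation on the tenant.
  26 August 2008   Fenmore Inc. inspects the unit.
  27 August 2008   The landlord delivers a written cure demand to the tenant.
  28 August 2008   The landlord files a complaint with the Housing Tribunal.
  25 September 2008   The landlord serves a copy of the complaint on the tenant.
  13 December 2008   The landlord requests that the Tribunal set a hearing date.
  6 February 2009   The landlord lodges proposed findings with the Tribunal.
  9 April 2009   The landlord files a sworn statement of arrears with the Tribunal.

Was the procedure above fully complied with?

Yes

Step 1: 15 days after 20 June 2008 (when the violation is discovered) is 5 July 2008; 21 June 2008 is within that limit.
Step 2: the window is 6–73 days after 20 June 2008 (when the violation is discovered), so 26 June 2008 through 1 September 2008; 27 August 2008 falls inside that range.
Step 3: 5 days after 27 August 2008 (when the cure demand is delivered) is 1 September 2008; done 28 August 2008 — timely.
Step 4: the earliest permitted date is 10 days after 11 September 2008 (end of the 14-day review period, which began when the complaint is filed on 28 August 2008), i.e. 21 September 2008; done 25 September 2008, after the minimum wait.
Step 5: 110 days after 28 August 2008 (when the complaint is filed) is 16 December 2008; done 13 December 2008 — timely.
Step 6: the earliest permitted date is 20 days after 2 January 2009 (end of the 20-day review period, which began when a hearing date is requested on 13 December 2008), i.e. 22 January 2009; done 6 February 2009 — permitted.
Step 7: the earliest permitted date is 31 days after 8 March 2009 (end of the 30-day response period, which began when the proposed findings are lodged on 6 February 2009), i.e. 8 April 2009; done 9 April 2009 — permitted.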